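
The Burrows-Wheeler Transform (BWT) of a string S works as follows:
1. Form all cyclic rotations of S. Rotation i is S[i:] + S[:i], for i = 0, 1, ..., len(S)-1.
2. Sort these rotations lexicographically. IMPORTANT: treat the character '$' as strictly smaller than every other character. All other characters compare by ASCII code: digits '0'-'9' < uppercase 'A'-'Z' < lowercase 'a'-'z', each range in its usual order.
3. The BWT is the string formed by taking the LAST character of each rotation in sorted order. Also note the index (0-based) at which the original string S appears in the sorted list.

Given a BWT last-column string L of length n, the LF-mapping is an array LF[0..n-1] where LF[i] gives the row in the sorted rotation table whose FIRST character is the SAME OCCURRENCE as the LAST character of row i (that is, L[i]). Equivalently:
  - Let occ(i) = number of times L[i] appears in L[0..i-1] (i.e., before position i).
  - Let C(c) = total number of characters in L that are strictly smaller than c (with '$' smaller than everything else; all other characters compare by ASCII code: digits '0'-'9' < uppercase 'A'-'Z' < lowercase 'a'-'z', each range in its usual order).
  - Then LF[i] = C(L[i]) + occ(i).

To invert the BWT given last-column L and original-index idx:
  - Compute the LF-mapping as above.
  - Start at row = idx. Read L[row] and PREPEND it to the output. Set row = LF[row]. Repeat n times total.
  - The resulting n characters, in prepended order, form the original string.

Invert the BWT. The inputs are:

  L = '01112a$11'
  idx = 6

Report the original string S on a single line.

Answer: 1a121110$

Derivation:
LF mapping: 1 2 3 4 7 8 0 5 6
Walk LF starting at row 6, prepending L[row]:
  step 1: row=6, L[6]='$', prepend. Next row=LF[6]=0
  step 2: row=0, L[0]='0', prepend. Next row=LF[0]=1
  step 3: row=1, L[1]='1', prepend. Next row=LF[1]=2
  step 4: row=2, L[2]='1', prepend. Next row=LF[2]=3
  step 5: row=3, L[3]='1', prepend. Next row=LF[3]=4
  step 6: row=4, L[4]='2', prepend. Next row=LF[4]=7
  step 7: row=7, L[7]='1', prepend. Next row=LF[7]=5
  step 8: row=5, L[5]='a', prepend. Next row=LF[5]=8
  step 9: row=8, L[8]='1', prepend. Next row=LF[8]=6
Reversed output: 1a121110$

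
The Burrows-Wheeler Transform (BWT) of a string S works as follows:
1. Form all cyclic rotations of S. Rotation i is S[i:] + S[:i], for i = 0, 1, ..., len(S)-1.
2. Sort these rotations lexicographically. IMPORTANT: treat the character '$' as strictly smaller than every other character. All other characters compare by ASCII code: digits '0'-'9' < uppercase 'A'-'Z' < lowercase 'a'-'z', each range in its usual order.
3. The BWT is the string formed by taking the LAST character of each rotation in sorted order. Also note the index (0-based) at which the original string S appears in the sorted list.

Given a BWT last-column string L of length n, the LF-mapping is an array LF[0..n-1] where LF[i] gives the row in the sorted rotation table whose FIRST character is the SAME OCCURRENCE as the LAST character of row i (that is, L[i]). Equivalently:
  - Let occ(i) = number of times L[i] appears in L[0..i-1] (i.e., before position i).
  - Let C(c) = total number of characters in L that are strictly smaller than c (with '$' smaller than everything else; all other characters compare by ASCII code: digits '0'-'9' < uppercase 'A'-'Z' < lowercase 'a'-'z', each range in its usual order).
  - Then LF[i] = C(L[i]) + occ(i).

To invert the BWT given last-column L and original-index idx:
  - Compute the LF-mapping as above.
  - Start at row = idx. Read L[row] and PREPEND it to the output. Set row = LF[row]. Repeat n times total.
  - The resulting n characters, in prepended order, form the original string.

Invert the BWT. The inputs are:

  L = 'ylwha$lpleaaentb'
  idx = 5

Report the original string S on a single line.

LF mapping: 15 8 14 7 1 0 9 12 10 5 2 3 6 11 13 4
Walk LF starting at row 5, prepending L[row]:
  step 1: row=5, L[5]='$', prepend. Next row=LF[5]=0
  step 2: row=0, L[0]='y', prepend. Next row=LF[0]=15
  step 3: row=15, L[15]='b', prepend. Next row=LF[15]=4
  step 4: row=4, L[4]='a', prepend. Next row=LF[4]=1
  step 5: row=1, L[1]='l', prepend. Next row=LF[1]=8
  step 6: row=8, L[8]='l', prepend. Next row=LF[8]=10
  step 7: row=10, L[10]='a', prepend. Next row=LF[10]=2
  step 8: row=2, L[2]='w', prepend. Next row=LF[2]=14
  step 9: row=14, L[14]='t', prepend. Next row=LF[14]=13
  step 10: row=13, L[13]='n', prepend. Next row=LF[13]=11
  step 11: row=11, L[11]='a', prepend. Next row=LF[11]=3
  step 12: row=3, L[3]='h', prepend. Next row=LF[3]=7
  step 13: row=7, L[7]='p', prepend. Next row=LF[7]=12
  step 14: row=12, L[12]='e', prepend. Next row=LF[12]=6
  step 15: row=6, L[6]='l', prepend. Next row=LF[6]=9
  step 16: row=9, L[9]='e', prepend. Next row=LF[9]=5
Reversed output: elephantwallaby$

Answer: elephantwallaby$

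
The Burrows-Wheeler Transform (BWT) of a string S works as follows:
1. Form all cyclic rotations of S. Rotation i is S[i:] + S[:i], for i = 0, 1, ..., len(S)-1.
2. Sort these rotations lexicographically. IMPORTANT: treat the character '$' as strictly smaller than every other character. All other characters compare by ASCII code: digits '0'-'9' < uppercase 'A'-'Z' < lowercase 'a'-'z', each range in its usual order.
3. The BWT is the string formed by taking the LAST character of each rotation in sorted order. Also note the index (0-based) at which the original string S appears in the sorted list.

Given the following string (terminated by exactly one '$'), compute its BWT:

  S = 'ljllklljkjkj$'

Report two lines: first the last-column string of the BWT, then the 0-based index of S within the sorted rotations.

All 13 rotations (rotation i = S[i:]+S[:i]):
  rot[0] = ljllklljkjkj$
  rot[1] = jllklljkjkj$l
  rot[2] = llklljkjkj$lj
  rot[3] = lklljkjkj$ljl
  rot[4] = klljkjkj$ljll
  rot[5] = lljkjkj$ljllk
  rot[6] = ljkjkj$ljllkl
  rot[7] = jkjkj$ljllkll
  rot[8] = kjkj$ljllkllj
  rot[9] = jkj$ljllklljk
  rot[10] = kj$ljllklljkj
  rot[11] = j$ljllklljkjk
  rot[12] = $ljllklljkjkj
Sorted (with $ < everything):
  sorted[0] = $ljllklljkjkj  (last char: 'j')
  sorted[1] = j$ljllklljkjk  (last char: 'k')
  sorted[2] = jkj$ljllklljk  (last char: 'k')
  sorted[3] = jkjkj$ljllkll  (last char: 'l')
  sorted[4] = jllklljkjkj$l  (last char: 'l')
  sorted[5] = kj$ljllklljkj  (last char: 'j')
  sorted[6] = kjkj$ljllkllj  (last char: 'j')
  sorted[7] = klljkjkj$ljll  (last char: 'l')
  sorted[8] = ljkjkj$ljllkl  (last char: 'l')
  sorted[9] = ljllklljkjkj$  (last char: '$')
  sorted[10] = lklljkjkj$ljl  (last char: 'l')
  sorted[11] = lljkjkj$ljllk  (last char: 'k')
  sorted[12] = llklljkjkj$lj  (last char: 'j')
Last column: jkklljjll$lkj
Original string S is at sorted index 9

Answer: jkklljjll$lkj
9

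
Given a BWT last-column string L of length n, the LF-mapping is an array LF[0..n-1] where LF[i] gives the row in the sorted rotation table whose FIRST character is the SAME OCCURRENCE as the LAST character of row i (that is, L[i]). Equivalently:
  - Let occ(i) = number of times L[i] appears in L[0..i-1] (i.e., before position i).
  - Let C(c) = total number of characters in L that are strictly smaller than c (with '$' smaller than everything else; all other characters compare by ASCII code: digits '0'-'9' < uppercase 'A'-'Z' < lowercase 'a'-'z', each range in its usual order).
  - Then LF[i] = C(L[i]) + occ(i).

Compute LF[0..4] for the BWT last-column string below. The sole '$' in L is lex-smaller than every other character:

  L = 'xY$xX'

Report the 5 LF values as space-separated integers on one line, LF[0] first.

Char counts: '$':1, 'X':1, 'Y':1, 'x':2
C (first-col start): C('$')=0, C('X')=1, C('Y')=2, C('x')=3
L[0]='x': occ=0, LF[0]=C('x')+0=3+0=3
L[1]='Y': occ=0, LF[1]=C('Y')+0=2+0=2
L[2]='$': occ=0, LF[2]=C('$')+0=0+0=0
L[3]='x': occ=1, LF[3]=C('x')+1=3+1=4
L[4]='X': occ=0, LF[4]=C('X')+0=1+0=1

Answer: 3 2 0 4 1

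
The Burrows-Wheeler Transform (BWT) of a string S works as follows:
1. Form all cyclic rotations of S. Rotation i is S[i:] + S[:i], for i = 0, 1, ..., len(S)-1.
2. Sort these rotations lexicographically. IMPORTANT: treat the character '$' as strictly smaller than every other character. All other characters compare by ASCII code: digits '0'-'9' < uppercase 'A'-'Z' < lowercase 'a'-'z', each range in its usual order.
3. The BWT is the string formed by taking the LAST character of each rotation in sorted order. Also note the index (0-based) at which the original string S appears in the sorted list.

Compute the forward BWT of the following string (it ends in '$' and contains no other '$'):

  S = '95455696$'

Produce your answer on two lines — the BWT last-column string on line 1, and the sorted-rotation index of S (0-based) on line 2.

Answer: 6594595$6
7

Derivation:
All 9 rotations (rotation i = S[i:]+S[:i]):
  rot[0] = 95455696$
  rot[1] = 5455696$9
  rot[2] = 455696$95
  rot[3] = 55696$954
  rot[4] = 5696$9545
  rot[5] = 696$95455
  rot[6] = 96$954556
  rot[7] = 6$9545569
  rot[8] = $95455696
Sorted (with $ < everything):
  sorted[0] = $95455696  (last char: '6')
  sorted[1] = 455696$95  (last char: '5')
  sorted[2] = 5455696$9  (last char: '9')
  sorted[3] = 55696$954  (last char: '4')
  sorted[4] = 5696$9545  (last char: '5')
  sorted[5] = 6$9545569  (last char: '9')
  sorted[6] = 696$95455  (last char: '5')
  sorted[7] = 95455696$  (last char: '$')
  sorted[8] = 96$954556  (last char: '6')
Last column: 6594595$6
Original string S is at sorted index 7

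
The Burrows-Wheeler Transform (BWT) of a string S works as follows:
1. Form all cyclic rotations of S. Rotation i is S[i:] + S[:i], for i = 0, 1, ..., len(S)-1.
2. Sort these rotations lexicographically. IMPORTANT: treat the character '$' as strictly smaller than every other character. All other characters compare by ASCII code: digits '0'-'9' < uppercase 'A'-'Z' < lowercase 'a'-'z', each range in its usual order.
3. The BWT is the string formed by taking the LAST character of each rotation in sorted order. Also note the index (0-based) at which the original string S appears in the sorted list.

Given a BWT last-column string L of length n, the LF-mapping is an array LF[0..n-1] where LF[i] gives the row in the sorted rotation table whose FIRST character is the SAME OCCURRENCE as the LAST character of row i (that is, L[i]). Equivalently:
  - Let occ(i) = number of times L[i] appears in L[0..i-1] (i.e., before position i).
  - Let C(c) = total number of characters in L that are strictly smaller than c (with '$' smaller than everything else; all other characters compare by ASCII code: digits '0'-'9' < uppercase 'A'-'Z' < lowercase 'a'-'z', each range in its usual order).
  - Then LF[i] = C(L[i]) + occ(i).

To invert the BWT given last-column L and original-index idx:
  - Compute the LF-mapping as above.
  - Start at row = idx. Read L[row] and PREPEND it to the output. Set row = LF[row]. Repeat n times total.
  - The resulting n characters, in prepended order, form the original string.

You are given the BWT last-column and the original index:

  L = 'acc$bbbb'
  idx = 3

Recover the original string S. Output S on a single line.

LF mapping: 1 6 7 0 2 3 4 5
Walk LF starting at row 3, prepending L[row]:
  step 1: row=3, L[3]='$', prepend. Next row=LF[3]=0
  step 2: row=0, L[0]='a', prepend. Next row=LF[0]=1
  step 3: row=1, L[1]='c', prepend. Next row=LF[1]=6
  step 4: row=6, L[6]='b', prepend. Next row=LF[6]=4
  step 5: row=4, L[4]='b', prepend. Next row=LF[4]=2
  step 6: row=2, L[2]='c', prepend. Next row=LF[2]=7
  step 7: row=7, L[7]='b', prepend. Next row=LF[7]=5
  step 8: row=5, L[5]='b', prepend. Next row=LF[5]=3
Reversed output: bbcbbca$

Answer: bbcbbca$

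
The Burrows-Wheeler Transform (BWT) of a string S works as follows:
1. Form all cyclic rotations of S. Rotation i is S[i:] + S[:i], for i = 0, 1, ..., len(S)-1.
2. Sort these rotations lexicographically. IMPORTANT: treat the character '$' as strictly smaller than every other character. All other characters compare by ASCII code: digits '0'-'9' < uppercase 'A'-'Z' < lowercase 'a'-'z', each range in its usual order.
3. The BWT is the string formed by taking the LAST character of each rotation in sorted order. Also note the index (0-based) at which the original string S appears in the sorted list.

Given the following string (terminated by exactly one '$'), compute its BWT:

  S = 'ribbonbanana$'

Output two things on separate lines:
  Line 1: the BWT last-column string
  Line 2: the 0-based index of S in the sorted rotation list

All 13 rotations (rotation i = S[i:]+S[:i]):
  rot[0] = ribbonbanana$
  rot[1] = ibbonbanana$r
  rot[2] = bbonbanana$ri
  rot[3] = bonbanana$rib
  rot[4] = onbanana$ribb
  rot[5] = nbanana$ribbo
  rot[6] = banana$ribbon
  rot[7] = anana$ribbonb
  rot[8] = nana$ribbonba
  rot[9] = ana$ribbonban
  rot[10] = na$ribbonbana
  rot[11] = a$ribbonbanan
  rot[12] = $ribbonbanana
Sorted (with $ < everything):
  sorted[0] = $ribbonbanana  (last char: 'a')
  sorted[1] = a$ribbonbanan  (last char: 'n')
  sorted[2] = ana$ribbonban  (last char: 'n')
  sorted[3] = anana$ribbonb  (last char: 'b')
  sorted[4] = banana$ribbon  (last char: 'n')
  sorted[5] = bbonbanana$ri  (last char: 'i')
  sorted[6] = bonbanana$rib  (last char: 'b')
  sorted[7] = ibbonbanana$r  (last char: 'r')
  sorted[8] = na$ribbonbana  (last char: 'a')
  sorted[9] = nana$ribbonba  (last char: 'a')
  sorted[10] = nbanana$ribbo  (last char: 'o')
  sorted[11] = onbanana$ribb  (last char: 'b')
  sorted[12] = ribbonbanana$  (last char: '$')
Last column: annbnibraaob$
Original string S is at sorted index 12

Answer: annbnibraaob$
12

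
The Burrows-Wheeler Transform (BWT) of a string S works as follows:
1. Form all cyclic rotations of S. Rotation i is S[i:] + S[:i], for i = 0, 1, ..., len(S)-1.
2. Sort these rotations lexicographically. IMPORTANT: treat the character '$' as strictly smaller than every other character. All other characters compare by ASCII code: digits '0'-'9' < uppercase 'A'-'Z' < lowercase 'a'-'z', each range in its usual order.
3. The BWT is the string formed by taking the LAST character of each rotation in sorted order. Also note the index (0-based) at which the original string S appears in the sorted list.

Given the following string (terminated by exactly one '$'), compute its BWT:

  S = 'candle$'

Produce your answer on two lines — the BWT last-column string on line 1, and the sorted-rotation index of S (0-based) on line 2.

Answer: ec$nlda
2

Derivation:
All 7 rotations (rotation i = S[i:]+S[:i]):
  rot[0] = candle$
  rot[1] = andle$c
  rot[2] = ndle$ca
  rot[3] = dle$can
  rot[4] = le$cand
  rot[5] = e$candl
  rot[6] = $candle
Sorted (with $ < everything):
  sorted[0] = $candle  (last char: 'e')
  sorted[1] = andle$c  (last char: 'c')
  sorted[2] = candle$  (last char: '$')
  sorted[3] = dle$can  (last char: 'n')
  sorted[4] = e$candl  (last char: 'l')
  sorted[5] = le$cand  (last char: 'd')
  sorted[6] = ndle$ca  (last char: 'a')
Last column: ec$nlda
Original string S is at sorted index 2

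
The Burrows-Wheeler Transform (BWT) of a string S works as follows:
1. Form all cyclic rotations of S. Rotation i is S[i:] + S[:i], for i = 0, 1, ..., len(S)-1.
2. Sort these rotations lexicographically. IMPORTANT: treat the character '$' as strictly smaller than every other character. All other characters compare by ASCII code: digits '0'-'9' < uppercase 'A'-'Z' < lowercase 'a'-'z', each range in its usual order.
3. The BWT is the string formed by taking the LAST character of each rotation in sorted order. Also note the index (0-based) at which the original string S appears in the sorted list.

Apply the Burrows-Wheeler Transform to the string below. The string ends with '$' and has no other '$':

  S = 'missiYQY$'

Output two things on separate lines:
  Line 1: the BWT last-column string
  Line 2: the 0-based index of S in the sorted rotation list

Answer: YYQism$si
6

Derivation:
All 9 rotations (rotation i = S[i:]+S[:i]):
  rot[0] = missiYQY$
  rot[1] = issiYQY$m
  rot[2] = ssiYQY$mi
  rot[3] = siYQY$mis
  rot[4] = iYQY$miss
  rot[5] = YQY$missi
  rot[6] = QY$missiY
  rot[7] = Y$missiYQ
  rot[8] = $missiYQY
Sorted (with $ < everything):
  sorted[0] = $missiYQY  (last char: 'Y')
  sorted[1] = QY$missiY  (last char: 'Y')
  sorted[2] = Y$missiYQ  (last char: 'Q')
  sorted[3] = YQY$missi  (last char: 'i')
  sorted[4] = iYQY$miss  (last char: 's')
  sorted[5] = issiYQY$m  (last char: 'm')
  sorted[6] = missiYQY$  (last char: '$')
  sorted[7] = siYQY$mis  (last char: 's')
  sorted[8] = ssiYQY$mi  (last char: 'i')
Last column: YYQism$si
Original string S is at sorted index 6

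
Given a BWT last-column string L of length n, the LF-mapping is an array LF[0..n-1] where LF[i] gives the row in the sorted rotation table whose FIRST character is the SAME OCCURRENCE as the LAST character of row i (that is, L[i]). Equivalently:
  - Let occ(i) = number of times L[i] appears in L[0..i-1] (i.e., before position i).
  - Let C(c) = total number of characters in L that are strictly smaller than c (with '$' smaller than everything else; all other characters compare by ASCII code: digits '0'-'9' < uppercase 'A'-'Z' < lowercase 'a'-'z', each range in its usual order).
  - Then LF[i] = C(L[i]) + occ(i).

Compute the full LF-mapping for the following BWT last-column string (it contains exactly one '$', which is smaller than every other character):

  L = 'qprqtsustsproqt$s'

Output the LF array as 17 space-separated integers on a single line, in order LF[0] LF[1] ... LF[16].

Char counts: '$':1, 'o':1, 'p':2, 'q':3, 'r':2, 's':4, 't':3, 'u':1
C (first-col start): C('$')=0, C('o')=1, C('p')=2, C('q')=4, C('r')=7, C('s')=9, C('t')=13, C('u')=16
L[0]='q': occ=0, LF[0]=C('q')+0=4+0=4
L[1]='p': occ=0, LF[1]=C('p')+0=2+0=2
L[2]='r': occ=0, LF[2]=C('r')+0=7+0=7
L[3]='q': occ=1, LF[3]=C('q')+1=4+1=5
L[4]='t': occ=0, LF[4]=C('t')+0=13+0=13
L[5]='s': occ=0, LF[5]=C('s')+0=9+0=9
L[6]='u': occ=0, LF[6]=C('u')+0=16+0=16
L[7]='s': occ=1, LF[7]=C('s')+1=9+1=10
L[8]='t': occ=1, LF[8]=C('t')+1=13+1=14
L[9]='s': occ=2, LF[9]=C('s')+2=9+2=11
L[10]='p': occ=1, LF[10]=C('p')+1=2+1=3
L[11]='r': occ=1, LF[11]=C('r')+1=7+1=8
L[12]='o': occ=0, LF[12]=C('o')+0=1+0=1
L[13]='q': occ=2, LF[13]=C('q')+2=4+2=6
L[14]='t': occ=2, LF[14]=C('t')+2=13+2=15
L[15]='$': occ=0, LF[15]=C('$')+0=0+0=0
L[16]='s': occ=3, LF[16]=C('s')+3=9+3=12

Answer: 4 2 7 5 13 9 16 10 14 11 3 8 1 6 15 0 12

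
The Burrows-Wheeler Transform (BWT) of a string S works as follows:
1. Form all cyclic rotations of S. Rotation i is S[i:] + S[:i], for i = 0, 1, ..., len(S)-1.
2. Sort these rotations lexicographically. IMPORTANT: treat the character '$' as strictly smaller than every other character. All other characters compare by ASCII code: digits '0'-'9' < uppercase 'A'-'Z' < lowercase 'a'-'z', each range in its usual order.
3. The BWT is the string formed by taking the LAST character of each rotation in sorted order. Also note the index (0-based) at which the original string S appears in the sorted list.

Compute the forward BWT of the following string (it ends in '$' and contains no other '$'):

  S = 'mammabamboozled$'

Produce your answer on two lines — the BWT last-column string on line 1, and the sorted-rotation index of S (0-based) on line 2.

Answer: dmbmamelzm$aaboo
10

Derivation:
All 16 rotations (rotation i = S[i:]+S[:i]):
  rot[0] = mammabamboozled$
  rot[1] = ammabamboozled$m
  rot[2] = mmabamboozled$ma
  rot[3] = mabamboozled$mam
  rot[4] = abamboozled$mamm
  rot[5] = bamboozled$mamma
  rot[6] = amboozled$mammab
  rot[7] = mboozled$mammaba
  rot[8] = boozled$mammabam
  rot[9] = oozled$mammabamb
  rot[10] = ozled$mammabambo
  rot[11] = zled$mammabamboo
  rot[12] = led$mammabambooz
  rot[13] = ed$mammabamboozl
  rot[14] = d$mammabamboozle
  rot[15] = $mammabamboozled
Sorted (with $ < everything):
  sorted[0] = $mammabamboozled  (last char: 'd')
  sorted[1] = abamboozled$mamm  (last char: 'm')
  sorted[2] = amboozled$mammab  (last char: 'b')
  sorted[3] = ammabamboozled$m  (last char: 'm')
  sorted[4] = bamboozled$mamma  (last char: 'a')
  sorted[5] = boozled$mammabam  (last char: 'm')
  sorted[6] = d$mammabamboozle  (last char: 'e')
  sorted[7] = ed$mammabamboozl  (last char: 'l')
  sorted[8] = led$mammabambooz  (last char: 'z')
  sorted[9] = mabamboozled$mam  (last char: 'm')
  sorted[10] = mammabamboozled$  (last char: '$')
  sorted[11] = mboozled$mammaba  (last char: 'a')
  sorted[12] = mmabamboozled$ma  (last char: 'a')
  sorted[13] = oozled$mammabamb  (last char: 'b')
  sorted[14] = ozled$mammabambo  (last char: 'o')
  sorted[15] = zled$mammabamboo  (last char: 'o')
Last column: dmbmamelzm$aaboo
Original string S is at sorted index 10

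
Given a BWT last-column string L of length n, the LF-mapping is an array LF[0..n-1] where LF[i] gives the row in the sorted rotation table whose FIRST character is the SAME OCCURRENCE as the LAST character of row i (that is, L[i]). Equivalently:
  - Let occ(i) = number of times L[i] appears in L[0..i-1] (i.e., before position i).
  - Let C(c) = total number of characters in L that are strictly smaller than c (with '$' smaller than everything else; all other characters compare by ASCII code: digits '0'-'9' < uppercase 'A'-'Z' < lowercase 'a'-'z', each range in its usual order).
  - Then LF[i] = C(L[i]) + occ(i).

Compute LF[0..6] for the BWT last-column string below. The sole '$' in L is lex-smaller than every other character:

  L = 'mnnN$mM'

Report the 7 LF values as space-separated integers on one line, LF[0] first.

Char counts: '$':1, 'M':1, 'N':1, 'm':2, 'n':2
C (first-col start): C('$')=0, C('M')=1, C('N')=2, C('m')=3, C('n')=5
L[0]='m': occ=0, LF[0]=C('m')+0=3+0=3
L[1]='n': occ=0, LF[1]=C('n')+0=5+0=5
L[2]='n': occ=1, LF[2]=C('n')+1=5+1=6
L[3]='N': occ=0, LF[3]=C('N')+0=2+0=2
L[4]='$': occ=0, LF[4]=C('$')+0=0+0=0
L[5]='m': occ=1, LF[5]=C('m')+1=3+1=4
L[6]='M': occ=0, LF[6]=C('M')+0=1+0=1

Answer: 3 5 6 2 0 4 1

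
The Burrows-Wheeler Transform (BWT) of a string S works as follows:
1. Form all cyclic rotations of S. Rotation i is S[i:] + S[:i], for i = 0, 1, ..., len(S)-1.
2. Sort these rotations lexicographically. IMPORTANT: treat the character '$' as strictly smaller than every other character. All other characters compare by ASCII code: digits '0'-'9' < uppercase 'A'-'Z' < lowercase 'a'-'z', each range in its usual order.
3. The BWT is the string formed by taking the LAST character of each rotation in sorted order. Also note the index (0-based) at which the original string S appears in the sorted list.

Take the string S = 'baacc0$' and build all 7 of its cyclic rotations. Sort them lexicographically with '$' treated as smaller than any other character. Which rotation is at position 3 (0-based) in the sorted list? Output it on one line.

Answer: acc0$ba

Derivation:
All 7 rotations (rotation i = S[i:]+S[:i]):
  rot[0] = baacc0$
  rot[1] = aacc0$b
  rot[2] = acc0$ba
  rot[3] = cc0$baa
  rot[4] = c0$baac
  rot[5] = 0$baacc
  rot[6] = $baacc0
Sorted (with $ < everything):
  sorted[0] = $baacc0
  sorted[1] = 0$baacc
  sorted[2] = aacc0$b
  sorted[3] = acc0$ba
  sorted[4] = baacc0$
  sorted[5] = c0$baac
  sorted[6] = cc0$baa
sorted[3] = acc0$ba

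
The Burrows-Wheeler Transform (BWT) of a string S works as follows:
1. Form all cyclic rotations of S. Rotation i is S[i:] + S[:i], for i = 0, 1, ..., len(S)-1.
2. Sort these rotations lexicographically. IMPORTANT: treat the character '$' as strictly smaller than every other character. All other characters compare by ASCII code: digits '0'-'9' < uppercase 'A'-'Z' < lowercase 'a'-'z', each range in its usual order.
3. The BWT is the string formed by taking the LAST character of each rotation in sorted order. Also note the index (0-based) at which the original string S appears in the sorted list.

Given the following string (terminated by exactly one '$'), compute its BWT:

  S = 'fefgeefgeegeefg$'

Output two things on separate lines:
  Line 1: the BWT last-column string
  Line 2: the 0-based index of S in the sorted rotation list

All 16 rotations (rotation i = S[i:]+S[:i]):
  rot[0] = fefgeefgeegeefg$
  rot[1] = efgeefgeegeefg$f
  rot[2] = fgeefgeegeefg$fe
  rot[3] = geefgeegeefg$fef
  rot[4] = eefgeegeefg$fefg
  rot[5] = efgeegeefg$fefge
  rot[6] = fgeegeefg$fefgee
  rot[7] = geegeefg$fefgeef
  rot[8] = eegeefg$fefgeefg
  rot[9] = egeefg$fefgeefge
  rot[10] = geefg$fefgeefgee
  rot[11] = eefg$fefgeefgeeg
  rot[12] = efg$fefgeefgeege
  rot[13] = fg$fefgeefgeegee
  rot[14] = g$fefgeefgeegeef
  rot[15] = $fefgeefgeegeefg
Sorted (with $ < everything):
  sorted[0] = $fefgeefgeegeefg  (last char: 'g')
  sorted[1] = eefg$fefgeefgeeg  (last char: 'g')
  sorted[2] = eefgeegeefg$fefg  (last char: 'g')
  sorted[3] = eegeefg$fefgeefg  (last char: 'g')
  sorted[4] = efg$fefgeefgeege  (last char: 'e')
  sorted[5] = efgeefgeegeefg$f  (last char: 'f')
  sorted[6] = efgeegeefg$fefge  (last char: 'e')
  sorted[7] = egeefg$fefgeefge  (last char: 'e')
  sorted[8] = fefgeefgeegeefg$  (last char: '$')
  sorted[9] = fg$fefgeefgeegee  (last char: 'e')
  sorted[10] = fgeefgeegeefg$fe  (last char: 'e')
  sorted[11] = fgeegeefg$fefgee  (last char: 'e')
  sorted[12] = g$fefgeefgeegeef  (last char: 'f')
  sorted[13] = geefg$fefgeefgee  (last char: 'e')
  sorted[14] = geefgeegeefg$fef  (last char: 'f')
  sorted[15] = geegeefg$fefgeef  (last char: 'f')
Last column: ggggefee$eeefeff
Original string S is at sorted index 8

Answer: ggggefee$eeefeff
8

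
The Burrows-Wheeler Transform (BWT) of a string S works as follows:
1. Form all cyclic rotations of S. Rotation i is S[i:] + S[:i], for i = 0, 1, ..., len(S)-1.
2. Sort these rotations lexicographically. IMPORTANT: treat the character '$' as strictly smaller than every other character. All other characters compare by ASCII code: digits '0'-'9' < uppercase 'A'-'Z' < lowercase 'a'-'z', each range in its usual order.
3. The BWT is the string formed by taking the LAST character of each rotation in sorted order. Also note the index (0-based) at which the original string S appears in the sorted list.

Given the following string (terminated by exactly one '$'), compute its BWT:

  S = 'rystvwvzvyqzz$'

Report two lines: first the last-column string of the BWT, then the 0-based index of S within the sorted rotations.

All 14 rotations (rotation i = S[i:]+S[:i]):
  rot[0] = rystvwvzvyqzz$
  rot[1] = ystvwvzvyqzz$r
  rot[2] = stvwvzvyqzz$ry
  rot[3] = tvwvzvyqzz$rys
  rot[4] = vwvzvyqzz$ryst
  rot[5] = wvzvyqzz$rystv
  rot[6] = vzvyqzz$rystvw
  rot[7] = zvyqzz$rystvwv
  rot[8] = vyqzz$rystvwvz
  rot[9] = yqzz$rystvwvzv
  rot[10] = qzz$rystvwvzvy
  rot[11] = zz$rystvwvzvyq
  rot[12] = z$rystvwvzvyqz
  rot[13] = $rystvwvzvyqzz
Sorted (with $ < everything):
  sorted[0] = $rystvwvzvyqzz  (last char: 'z')
  sorted[1] = qzz$rystvwvzvy  (last char: 'y')
  sorted[2] = rystvwvzvyqzz$  (last char: '$')
  sorted[3] = stvwvzvyqzz$ry  (last char: 'y')
  sorted[4] = tvwvzvyqzz$rys  (last char: 's')
  sorted[5] = vwvzvyqzz$ryst  (last char: 't')
  sorted[6] = vyqzz$rystvwvz  (last char: 'z')
  sorted[7] = vzvyqzz$rystvw  (last char: 'w')
  sorted[8] = wvzvyqzz$rystv  (last char: 'v')
  sorted[9] = yqzz$rystvwvzv  (last char: 'v')
  sorted[10] = ystvwvzvyqzz$r  (last char: 'r')
  sorted[11] = z$rystvwvzvyqz  (last char: 'z')
  sorted[12] = zvyqzz$rystvwv  (last char: 'v')
  sorted[13] = zz$rystvwvzvyq  (last char: 'q')
Last column: zy$ystzwvvrzvq
Original string S is at sorted index 2

Answer: zy$ystzwvvrzvq
2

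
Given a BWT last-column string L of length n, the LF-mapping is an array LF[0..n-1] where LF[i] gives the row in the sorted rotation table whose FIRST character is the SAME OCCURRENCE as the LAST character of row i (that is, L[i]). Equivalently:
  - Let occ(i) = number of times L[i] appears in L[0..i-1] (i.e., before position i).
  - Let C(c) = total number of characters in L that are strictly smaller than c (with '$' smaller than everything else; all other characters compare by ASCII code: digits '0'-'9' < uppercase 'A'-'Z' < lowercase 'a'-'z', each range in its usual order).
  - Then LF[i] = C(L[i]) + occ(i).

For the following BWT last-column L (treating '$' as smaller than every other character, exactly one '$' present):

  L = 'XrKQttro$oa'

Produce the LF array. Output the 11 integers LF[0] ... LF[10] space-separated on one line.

Char counts: '$':1, 'K':1, 'Q':1, 'X':1, 'a':1, 'o':2, 'r':2, 't':2
C (first-col start): C('$')=0, C('K')=1, C('Q')=2, C('X')=3, C('a')=4, C('o')=5, C('r')=7, C('t')=9
L[0]='X': occ=0, LF[0]=C('X')+0=3+0=3
L[1]='r': occ=0, LF[1]=C('r')+0=7+0=7
L[2]='K': occ=0, LF[2]=C('K')+0=1+0=1
L[3]='Q': occ=0, LF[3]=C('Q')+0=2+0=2
L[4]='t': occ=0, LF[4]=C('t')+0=9+0=9
L[5]='t': occ=1, LF[5]=C('t')+1=9+1=10
L[6]='r': occ=1, LF[6]=C('r')+1=7+1=8
L[7]='o': occ=0, LF[7]=C('o')+0=5+0=5
L[8]='$': occ=0, LF[8]=C('$')+0=0+0=0
L[9]='o': occ=1, LF[9]=C('o')+1=5+1=6
L[10]='a': occ=0, LF[10]=C('a')+0=4+0=4

Answer: 3 7 1 2 9 10 8 5 0 6 4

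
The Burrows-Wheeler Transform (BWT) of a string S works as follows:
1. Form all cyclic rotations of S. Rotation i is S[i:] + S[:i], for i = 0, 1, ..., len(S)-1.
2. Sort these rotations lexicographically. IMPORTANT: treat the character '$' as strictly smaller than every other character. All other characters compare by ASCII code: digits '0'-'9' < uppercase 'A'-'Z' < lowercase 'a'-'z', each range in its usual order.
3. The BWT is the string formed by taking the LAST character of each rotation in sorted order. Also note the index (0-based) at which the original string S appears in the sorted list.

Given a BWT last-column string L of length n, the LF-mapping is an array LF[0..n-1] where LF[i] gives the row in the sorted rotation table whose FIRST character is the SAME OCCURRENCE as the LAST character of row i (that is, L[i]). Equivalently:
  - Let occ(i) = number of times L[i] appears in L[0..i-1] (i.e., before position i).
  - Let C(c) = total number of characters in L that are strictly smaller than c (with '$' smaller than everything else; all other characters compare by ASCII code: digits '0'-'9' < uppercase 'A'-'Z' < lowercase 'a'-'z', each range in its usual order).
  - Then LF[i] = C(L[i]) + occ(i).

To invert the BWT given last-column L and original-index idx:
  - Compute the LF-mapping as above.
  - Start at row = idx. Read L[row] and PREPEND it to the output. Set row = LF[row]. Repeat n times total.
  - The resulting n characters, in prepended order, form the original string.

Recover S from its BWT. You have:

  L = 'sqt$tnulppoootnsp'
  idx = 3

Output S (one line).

Answer: ntoqlpppuosttnos$

Derivation:
LF mapping: 11 10 13 0 14 2 16 1 7 8 4 5 6 15 3 12 9
Walk LF starting at row 3, prepending L[row]:
  step 1: row=3, L[3]='$', prepend. Next row=LF[3]=0
  step 2: row=0, L[0]='s', prepend. Next row=LF[0]=11
  step 3: row=11, L[11]='o', prepend. Next row=LF[11]=5
  step 4: row=5, L[5]='n', prepend. Next row=LF[5]=2
  step 5: row=2, L[2]='t', prepend. Next row=LF[2]=13
  step 6: row=13, L[13]='t', prepend. Next row=LF[13]=15
  step 7: row=15, L[15]='s', prepend. Next row=LF[15]=12
  step 8: row=12, L[12]='o', prepend. Next row=LF[12]=6
  step 9: row=6, L[6]='u', prepend. Next row=LF[6]=16
  step 10: row=16, L[16]='p', prepend. Next row=LF[16]=9
  step 11: row=9, L[9]='p', prepend. Next row=LF[9]=8
  step 12: row=8, L[8]='p', prepend. Next row=LF[8]=7
  step 13: row=7, L[7]='l', prepend. Next row=LF[7]=1
  step 14: row=1, L[1]='q', prepend. Next row=LF[1]=10
  step 15: row=10, L[10]='o', prepend. Next row=LF[10]=4
  step 16: row=4, L[4]='t', prepend. Next row=LF[4]=14
  step 17: row=14, L[14]='n', prepend. Next row=LF[14]=3
Reversed output: ntoqlpppuosttnos$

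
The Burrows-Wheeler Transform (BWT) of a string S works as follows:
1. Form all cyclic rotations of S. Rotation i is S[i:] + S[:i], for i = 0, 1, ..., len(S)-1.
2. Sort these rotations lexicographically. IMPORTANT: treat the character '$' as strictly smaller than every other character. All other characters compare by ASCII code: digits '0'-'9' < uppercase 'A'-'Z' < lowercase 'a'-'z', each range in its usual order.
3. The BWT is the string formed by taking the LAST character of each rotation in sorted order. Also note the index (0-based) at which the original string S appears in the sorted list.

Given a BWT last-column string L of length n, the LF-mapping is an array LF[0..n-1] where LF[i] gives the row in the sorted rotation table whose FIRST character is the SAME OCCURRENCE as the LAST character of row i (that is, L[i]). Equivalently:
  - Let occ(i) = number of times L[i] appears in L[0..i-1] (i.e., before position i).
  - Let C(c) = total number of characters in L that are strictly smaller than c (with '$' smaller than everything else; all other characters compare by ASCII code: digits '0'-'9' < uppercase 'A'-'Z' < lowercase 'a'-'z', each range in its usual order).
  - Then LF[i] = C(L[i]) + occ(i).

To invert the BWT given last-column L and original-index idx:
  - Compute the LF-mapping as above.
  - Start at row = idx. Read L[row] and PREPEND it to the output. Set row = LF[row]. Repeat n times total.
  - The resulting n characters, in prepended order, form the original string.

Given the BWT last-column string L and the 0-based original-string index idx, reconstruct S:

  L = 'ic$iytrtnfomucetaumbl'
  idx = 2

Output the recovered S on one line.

LF mapping: 7 3 0 8 20 15 14 16 12 6 13 10 18 4 5 17 1 19 11 2 9
Walk LF starting at row 2, prepending L[row]:
  step 1: row=2, L[2]='$', prepend. Next row=LF[2]=0
  step 2: row=0, L[0]='i', prepend. Next row=LF[0]=7
  step 3: row=7, L[7]='t', prepend. Next row=LF[7]=16
  step 4: row=16, L[16]='a', prepend. Next row=LF[16]=1
  step 5: row=1, L[1]='c', prepend. Next row=LF[1]=3
  step 6: row=3, L[3]='i', prepend. Next row=LF[3]=8
  step 7: row=8, L[8]='n', prepend. Next row=LF[8]=12
  step 8: row=12, L[12]='u', prepend. Next row=LF[12]=18
  step 9: row=18, L[18]='m', prepend. Next row=LF[18]=11
  step 10: row=11, L[11]='m', prepend. Next row=LF[11]=10
  step 11: row=10, L[10]='o', prepend. Next row=LF[10]=13
  step 12: row=13, L[13]='c', prepend. Next row=LF[13]=4
  step 13: row=4, L[4]='y', prepend. Next row=LF[4]=20
  step 14: row=20, L[20]='l', prepend. Next row=LF[20]=9
  step 15: row=9, L[9]='f', prepend. Next row=LF[9]=6
  step 16: row=6, L[6]='r', prepend. Next row=LF[6]=14
  step 17: row=14, L[14]='e', prepend. Next row=LF[14]=5
  step 18: row=5, L[5]='t', prepend. Next row=LF[5]=15
  step 19: row=15, L[15]='t', prepend. Next row=LF[15]=17
  step 20: row=17, L[17]='u', prepend. Next row=LF[17]=19
  step 21: row=19, L[19]='b', prepend. Next row=LF[19]=2
Reversed output: butterflycommunicati$

Answer: butterflycommunicati$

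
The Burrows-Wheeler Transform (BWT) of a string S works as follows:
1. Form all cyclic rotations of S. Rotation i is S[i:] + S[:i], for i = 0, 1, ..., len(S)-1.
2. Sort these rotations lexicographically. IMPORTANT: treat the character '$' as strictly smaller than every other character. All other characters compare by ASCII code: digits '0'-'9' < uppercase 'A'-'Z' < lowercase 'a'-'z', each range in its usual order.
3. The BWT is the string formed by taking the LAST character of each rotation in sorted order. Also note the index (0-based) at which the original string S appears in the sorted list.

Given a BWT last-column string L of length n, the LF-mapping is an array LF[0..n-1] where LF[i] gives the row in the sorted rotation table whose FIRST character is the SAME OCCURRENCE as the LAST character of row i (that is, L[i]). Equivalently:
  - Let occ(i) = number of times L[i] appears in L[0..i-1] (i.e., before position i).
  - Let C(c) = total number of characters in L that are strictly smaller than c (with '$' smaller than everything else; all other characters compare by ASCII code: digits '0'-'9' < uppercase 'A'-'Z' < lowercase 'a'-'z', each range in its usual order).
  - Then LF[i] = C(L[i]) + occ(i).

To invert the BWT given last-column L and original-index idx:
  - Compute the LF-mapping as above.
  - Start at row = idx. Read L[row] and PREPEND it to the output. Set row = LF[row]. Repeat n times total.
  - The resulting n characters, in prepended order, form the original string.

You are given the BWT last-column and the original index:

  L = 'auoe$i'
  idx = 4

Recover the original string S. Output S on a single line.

LF mapping: 1 5 4 2 0 3
Walk LF starting at row 4, prepending L[row]:
  step 1: row=4, L[4]='$', prepend. Next row=LF[4]=0
  step 2: row=0, L[0]='a', prepend. Next row=LF[0]=1
  step 3: row=1, L[1]='u', prepend. Next row=LF[1]=5
  step 4: row=5, L[5]='i', prepend. Next row=LF[5]=3
  step 5: row=3, L[3]='e', prepend. Next row=LF[3]=2
  step 6: row=2, L[2]='o', prepend. Next row=LF[2]=4
Reversed output: oeiua$

Answer: oeiua$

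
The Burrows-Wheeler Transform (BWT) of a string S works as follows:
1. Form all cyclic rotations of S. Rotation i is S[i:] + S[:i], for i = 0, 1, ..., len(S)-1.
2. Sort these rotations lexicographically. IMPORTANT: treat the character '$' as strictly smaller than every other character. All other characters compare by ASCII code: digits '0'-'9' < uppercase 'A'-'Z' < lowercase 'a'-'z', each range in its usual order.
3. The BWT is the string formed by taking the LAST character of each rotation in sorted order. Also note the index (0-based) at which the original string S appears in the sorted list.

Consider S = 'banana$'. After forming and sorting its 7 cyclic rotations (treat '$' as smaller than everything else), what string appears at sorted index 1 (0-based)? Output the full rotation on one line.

Answer: a$banan

Derivation:
All 7 rotations (rotation i = S[i:]+S[:i]):
  rot[0] = banana$
  rot[1] = anana$b
  rot[2] = nana$ba
  rot[3] = ana$ban
  rot[4] = na$bana
  rot[5] = a$banan
  rot[6] = $banana
Sorted (with $ < everything):
  sorted[0] = $banana
  sorted[1] = a$banan
  sorted[2] = ana$ban
  sorted[3] = anana$b
  sorted[4] = banana$
  sorted[5] = na$bana
  sorted[6] = nana$ba
sorted[1] = a$banan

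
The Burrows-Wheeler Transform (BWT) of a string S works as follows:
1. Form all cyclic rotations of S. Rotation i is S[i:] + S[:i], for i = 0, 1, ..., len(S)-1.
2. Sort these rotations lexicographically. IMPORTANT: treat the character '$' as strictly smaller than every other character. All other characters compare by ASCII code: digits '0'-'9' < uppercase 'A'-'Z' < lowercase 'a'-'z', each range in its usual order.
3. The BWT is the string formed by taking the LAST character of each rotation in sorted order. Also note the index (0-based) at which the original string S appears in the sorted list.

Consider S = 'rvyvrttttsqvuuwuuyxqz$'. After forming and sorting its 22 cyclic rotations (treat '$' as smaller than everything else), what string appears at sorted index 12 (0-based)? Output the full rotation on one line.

All 22 rotations (rotation i = S[i:]+S[:i]):
  rot[0] = rvyvrttttsqvuuwuuyxqz$
  rot[1] = vyvrttttsqvuuwuuyxqz$r
  rot[2] = yvrttttsqvuuwuuyxqz$rv
  rot[3] = vrttttsqvuuwuuyxqz$rvy
  rot[4] = rttttsqvuuwuuyxqz$rvyv
  rot[5] = ttttsqvuuwuuyxqz$rvyvr
  rot[6] = tttsqvuuwuuyxqz$rvyvrt
  rot[7] = ttsqvuuwuuyxqz$rvyvrtt
  rot[8] = tsqvuuwuuyxqz$rvyvrttt
  rot[9] = sqvuuwuuyxqz$rvyvrtttt
  rot[10] = qvuuwuuyxqz$rvyvrtttts
  rot[11] = vuuwuuyxqz$rvyvrttttsq
  rot[12] = uuwuuyxqz$rvyvrttttsqv
  rot[13] = uwuuyxqz$rvyvrttttsqvu
  rot[14] = wuuyxqz$rvyvrttttsqvuu
  rot[15] = uuyxqz$rvyvrttttsqvuuw
  rot[16] = uyxqz$rvyvrttttsqvuuwu
  rot[17] = yxqz$rvyvrttttsqvuuwuu
  rot[18] = xqz$rvyvrttttsqvuuwuuy
  rot[19] = qz$rvyvrttttsqvuuwuuyx
  rot[20] = z$rvyvrttttsqvuuwuuyxq
  rot[21] = $rvyvrttttsqvuuwuuyxqz
Sorted (with $ < everything):
  sorted[0] = $rvyvrttttsqvuuwuuyxqz
  sorted[1] = qvuuwuuyxqz$rvyvrtttts
  sorted[2] = qz$rvyvrttttsqvuuwuuyx
  sorted[3] = rttttsqvuuwuuyxqz$rvyv
  sorted[4] = rvyvrttttsqvuuwuuyxqz$
  sorted[5] = sqvuuwuuyxqz$rvyvrtttt
  sorted[6] = tsqvuuwuuyxqz$rvyvrttt
  sorted[7] = ttsqvuuwuuyxqz$rvyvrtt
  sorted[8] = tttsqvuuwuuyxqz$rvyvrt
  sorted[9] = ttttsqvuuwuuyxqz$rvyvr
  sorted[10] = uuwuuyxqz$rvyvrttttsqv
  sorted[11] = uuyxqz$rvyvrttttsqvuuw
  sorted[12] = uwuuyxqz$rvyvrttttsqvu
  sorted[13] = uyxqz$rvyvrttttsqvuuwu
  sorted[14] = vrttttsqvuuwuuyxqz$rvy
  sorted[15] = vuuwuuyxqz$rvyvrttttsq
  sorted[16] = vyvrttttsqvuuwuuyxqz$r
  sorted[17] = wuuyxqz$rvyvrttttsqvuu
  sorted[18] = xqz$rvyvrttttsqvuuwuuy
  sorted[19] = yvrttttsqvuuwuuyxqz$rv
  sorted[20] = yxqz$rvyvrttttsqvuuwuu
  sorted[21] = z$rvyvrttttsqvuuwuuyxq
sorted[12] = uwuuyxqz$rvyvrttttsqvu

Answer: uwuuyxqz$rvyvrttttsqvu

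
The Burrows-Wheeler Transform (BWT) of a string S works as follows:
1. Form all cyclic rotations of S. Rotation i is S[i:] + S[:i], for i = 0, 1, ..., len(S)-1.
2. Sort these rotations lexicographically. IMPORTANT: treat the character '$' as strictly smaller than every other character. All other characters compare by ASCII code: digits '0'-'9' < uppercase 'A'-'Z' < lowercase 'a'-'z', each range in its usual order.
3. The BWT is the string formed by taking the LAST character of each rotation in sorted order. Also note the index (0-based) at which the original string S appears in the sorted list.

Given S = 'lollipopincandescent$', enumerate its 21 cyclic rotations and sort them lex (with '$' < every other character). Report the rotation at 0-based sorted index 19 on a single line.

All 21 rotations (rotation i = S[i:]+S[:i]):
  rot[0] = lollipopincandescent$
  rot[1] = ollipopincandescent$l
  rot[2] = llipopincandescent$lo
  rot[3] = lipopincandescent$lol
  rot[4] = ipopincandescent$loll
  rot[5] = popincandescent$lolli
  rot[6] = opincandescent$lollip
  rot[7] = pincandescent$lollipo
  rot[8] = incandescent$lollipop
  rot[9] = ncandescent$lollipopi
  rot[10] = candescent$lollipopin
  rot[11] = andescent$lollipopinc
  rot[12] = ndescent$lollipopinca
  rot[13] = descent$lollipopincan
  rot[14] = escent$lollipopincand
  rot[15] = scent$lollipopincande
  rot[16] = cent$lollipopincandes
  rot[17] = ent$lollipopincandesc
  rot[18] = nt$lollipopincandesce
  rot[19] = t$lollipopincandescen
  rot[20] = $lollipopincandescent
Sorted (with $ < everything):
  sorted[0] = $lollipopincandescent
  sorted[1] = andescent$lollipopinc
  sorted[2] = candescent$lollipopin
  sorted[3] = cent$lollipopincandes
  sorted[4] = descent$lollipopincan
  sorted[5] = ent$lollipopincandesc
  sorted[6] = escent$lollipopincand
  sorted[7] = incandescent$lollipop
  sorted[8] = ipopincandescent$loll
  sorted[9] = lipopincandescent$lol
  sorted[10] = llipopincandescent$lo
  sorted[11] = lollipopincandescent$
  sorted[12] = ncandescent$lollipopi
  sorted[13] = ndescent$lollipopinca
  sorted[14] = nt$lollipopincandesce
  sorted[15] = ollipopincandescent$l
  sorted[16] = opincandescent$lollip
  sorted[17] = pincandescent$lollipo
  sorted[18] = popincandescent$lolli
  sorted[19] = scent$lollipopincande
  sorted[20] = t$lollipopincandescen
sorted[19] = scent$lollipopincande

Answer: scent$lollipopincande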